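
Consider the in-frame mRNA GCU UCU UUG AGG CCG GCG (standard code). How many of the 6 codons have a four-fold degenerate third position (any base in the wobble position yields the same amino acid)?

Codon 1 GCU (Ala): third position 4-fold.
Codon 2 UCU (Ser): third position 4-fold.
Codon 3 UUG (Leu): third position 2-fold.
Codon 4 AGG (Arg): third position 2-fold.
Codon 5 CCG (Pro): third position 4-fold.
Codon 6 GCG (Ala): third position 4-fold.
Four-fold degenerate third positions: 4.

4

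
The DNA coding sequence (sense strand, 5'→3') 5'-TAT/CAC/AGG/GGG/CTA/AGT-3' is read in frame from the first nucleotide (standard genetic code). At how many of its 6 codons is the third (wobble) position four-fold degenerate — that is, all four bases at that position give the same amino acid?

Codon 1 TAT (Tyr): third position 2-fold.
Codon 2 CAC (His): third position 2-fold.
Codon 3 AGG (Arg): third position 2-fold.
Codon 4 GGG (Gly): third position 4-fold.
Codon 5 CTA (Leu): third position 4-fold.
Codon 6 AGT (Ser): third position 2-fold.
Four-fold degenerate third positions: 2.

2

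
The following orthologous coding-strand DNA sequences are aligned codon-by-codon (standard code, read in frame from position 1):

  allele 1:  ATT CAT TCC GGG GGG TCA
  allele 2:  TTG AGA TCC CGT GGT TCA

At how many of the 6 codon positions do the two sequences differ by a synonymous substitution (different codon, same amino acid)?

1

Codon 1: ATT Ile / TTG Leu — nonsynonymous.
Codon 2: CAT His / AGA Arg — nonsynonymous.
Codon 3: TCC Ser / TCC Ser — identical.
Codon 4: GGG Gly / CGT Arg — nonsynonymous.
Codon 5: GGG Gly / GGT Gly — synonymous.
Codon 6: TCA Ser / TCA Ser — identical.
Synonymous differences: 1.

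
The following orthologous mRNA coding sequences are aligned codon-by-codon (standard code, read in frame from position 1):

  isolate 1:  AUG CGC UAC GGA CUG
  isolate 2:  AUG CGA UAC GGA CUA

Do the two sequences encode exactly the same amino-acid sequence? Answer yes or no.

yes

Codon 1: AUG Met / AUG Met — identical.
Codon 2: CGC Arg / CGA Arg — synonymous.
Codon 3: UAC Tyr / UAC Tyr — identical.
Codon 4: GGA Gly / GGA Gly — identical.
Codon 5: CUG Leu / CUA Leu — synonymous.
Nonsynonymous differences: 0 → same protein.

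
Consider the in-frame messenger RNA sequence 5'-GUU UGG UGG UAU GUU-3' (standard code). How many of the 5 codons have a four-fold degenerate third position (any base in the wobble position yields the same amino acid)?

Codon 1 GUU (Val): third position 4-fold.
Codon 2 UGG (Trp): third position 1-fold.
Codon 3 UGG (Trp): third position 1-fold.
Codon 4 UAU (Tyr): third position 2-fold.
Codon 5 GUU (Val): third position 4-fold.
Four-fold degenerate third positions: 2.

2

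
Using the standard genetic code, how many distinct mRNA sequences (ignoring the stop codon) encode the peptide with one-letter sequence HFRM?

His: 2 codons.
Phe: 2 codons.
Arg: 6 codons.
Met: 1 codon.
2 × 2 × 6 × 1 = 24.

24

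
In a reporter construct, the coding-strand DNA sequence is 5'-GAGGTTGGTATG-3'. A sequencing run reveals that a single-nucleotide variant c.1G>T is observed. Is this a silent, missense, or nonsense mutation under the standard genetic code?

Position 1 falls in codon 1: GAG → Glu.
After the substitution the codon is TAG → Stop.
The new codon is a stop codon, so this is a nonsense mutation.

nonsense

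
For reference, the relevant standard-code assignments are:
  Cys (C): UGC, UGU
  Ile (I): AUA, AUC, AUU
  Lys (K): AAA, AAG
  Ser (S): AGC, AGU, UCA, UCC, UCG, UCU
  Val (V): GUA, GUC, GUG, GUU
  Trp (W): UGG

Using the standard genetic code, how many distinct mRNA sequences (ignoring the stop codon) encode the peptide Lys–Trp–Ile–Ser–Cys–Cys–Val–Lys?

Lys: 2 codons.
Trp: 1 codon.
Ile: 3 codons.
Ser: 6 codons.
Cys: 2 codons.
Cys: 2 codons.
Val: 4 codons.
Lys: 2 codons.
2 × 1 × 3 × 6 × 2 × 2 × 4 × 2 = 1152.

1152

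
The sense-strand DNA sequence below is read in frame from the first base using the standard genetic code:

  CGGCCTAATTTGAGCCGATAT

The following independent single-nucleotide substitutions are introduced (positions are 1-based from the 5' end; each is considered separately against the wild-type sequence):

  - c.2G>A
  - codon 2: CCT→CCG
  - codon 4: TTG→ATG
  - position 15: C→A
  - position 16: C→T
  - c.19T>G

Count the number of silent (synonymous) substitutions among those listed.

Codon 1: CGG (Arg) → CAG (Gln) — missense.
Codon 2: CCT (Pro) → CCG (Pro) — synonymous.
Codon 4: TTG (Leu) → ATG (Met) — missense.
Codon 5: AGC (Ser) → AGA (Arg) — missense.
Codon 6: CGA (Arg) → TGA (Stop) — nonsense.
Codon 7: TAT (Tyr) → GAT (Asp) — missense.
Synonymous: 1 of 6.

1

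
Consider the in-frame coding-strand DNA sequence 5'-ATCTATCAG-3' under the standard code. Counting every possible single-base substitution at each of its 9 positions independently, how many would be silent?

Codon 1 (ATC, Ile): 2 synonymous substitutions.
Codon 2 (TAT, Tyr): 1 synonymous substitution.
Codon 3 (CAG, Gln): 1 synonymous substitution.
Total: 2 + 1 + 1 = 4.

4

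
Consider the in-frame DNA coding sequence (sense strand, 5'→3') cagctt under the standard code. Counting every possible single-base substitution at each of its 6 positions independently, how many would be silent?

Codon 1 (CAG, Gln): 1 synonymous substitution.
Codon 2 (CTT, Leu): 3 synonymous substitutions.
Total: 1 + 3 = 4.

4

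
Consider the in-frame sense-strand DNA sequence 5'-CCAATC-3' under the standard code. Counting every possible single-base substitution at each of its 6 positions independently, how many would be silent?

Codon 1 (CCA, Pro): 3 synonymous substitutions.
Codon 2 (ATC, Ile): 2 synonymous substitutions.
Total: 3 + 2 = 5.

5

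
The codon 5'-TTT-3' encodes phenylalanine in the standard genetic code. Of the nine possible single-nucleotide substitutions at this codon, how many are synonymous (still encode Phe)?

1

Position 1: none → 0 synonymous.
Position 2: none → 0 synonymous.
Position 3: TTC → 1 synonymous.
Total: 0 + 0 + 1 = 1.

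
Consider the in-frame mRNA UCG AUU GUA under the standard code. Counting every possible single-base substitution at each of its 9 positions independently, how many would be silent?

Codon 1 (UCG, Ser): 3 synonymous substitutions.
Codon 2 (AUU, Ile): 2 synonymous substitutions.
Codon 3 (GUA, Val): 3 synonymous substitutions.
Total: 3 + 2 + 3 = 8.

8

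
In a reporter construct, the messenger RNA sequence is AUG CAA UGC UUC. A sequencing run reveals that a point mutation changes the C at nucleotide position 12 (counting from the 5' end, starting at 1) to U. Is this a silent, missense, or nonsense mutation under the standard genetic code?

Position 12 falls in codon 4: UUC → Phe.
After the substitution the codon is UUU → Phe.
Both encode Phe, so the change is synonymous.

silent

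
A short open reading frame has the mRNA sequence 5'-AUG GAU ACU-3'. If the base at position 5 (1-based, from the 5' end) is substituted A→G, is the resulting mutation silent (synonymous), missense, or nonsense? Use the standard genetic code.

Position 5 falls in codon 2: GAU → Asp.
After the substitution the codon is GGU → Gly.
Asp ≠ Gly, so this is a missense mutation.

missense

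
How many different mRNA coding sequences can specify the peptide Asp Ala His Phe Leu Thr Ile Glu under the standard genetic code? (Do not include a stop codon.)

Asp: 2 codons.
Ala: 4 codons.
His: 2 codons.
Phe: 2 codons.
Leu: 6 codons.
Thr: 4 codons.
Ile: 3 codons.
Glu: 2 codons.
2 × 4 × 2 × 2 × 6 × 4 × 3 × 2 = 4608.

4608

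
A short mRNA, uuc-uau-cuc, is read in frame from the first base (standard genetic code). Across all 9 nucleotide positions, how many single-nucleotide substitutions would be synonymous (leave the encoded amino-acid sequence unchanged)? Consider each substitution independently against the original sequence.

Codon 1 (UUC, Phe): 1 synonymous substitution.
Codon 2 (UAU, Tyr): 1 synonymous substitution.
Codon 3 (CUC, Leu): 3 synonymous substitutions.
Total: 1 + 1 + 3 = 5.

5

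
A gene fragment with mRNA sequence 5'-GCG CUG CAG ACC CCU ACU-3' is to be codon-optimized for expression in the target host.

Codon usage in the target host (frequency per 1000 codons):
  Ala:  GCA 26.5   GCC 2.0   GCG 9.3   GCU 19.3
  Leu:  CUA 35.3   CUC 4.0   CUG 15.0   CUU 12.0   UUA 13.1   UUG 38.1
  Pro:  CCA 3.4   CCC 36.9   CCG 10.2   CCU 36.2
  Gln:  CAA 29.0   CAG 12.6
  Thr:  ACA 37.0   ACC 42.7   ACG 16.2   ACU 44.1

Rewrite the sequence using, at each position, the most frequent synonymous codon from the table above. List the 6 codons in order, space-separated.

GCA UUG CAA ACU CCC ACU

Codon 1 (Ala): best is GCA at 26.5.
Codon 2 (Leu): best is UUG at 38.1.
Codon 3 (Gln): best is CAA at 29.0.
Codon 4 (Thr): best is ACU at 44.1.
Codon 5 (Pro): best is CCC at 36.9.
Codon 6 (Thr): best is ACU at 44.1.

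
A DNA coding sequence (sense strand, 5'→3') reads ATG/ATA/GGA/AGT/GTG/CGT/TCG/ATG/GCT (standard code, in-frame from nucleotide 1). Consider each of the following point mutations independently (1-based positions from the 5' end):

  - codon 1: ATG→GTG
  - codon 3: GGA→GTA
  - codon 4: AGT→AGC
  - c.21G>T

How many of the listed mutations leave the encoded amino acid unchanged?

2

Codon 1: ATG (Met) → GTG (Val) — missense.
Codon 3: GGA (Gly) → GTA (Val) — missense.
Codon 4: AGT (Ser) → AGC (Ser) — synonymous.
Codon 7: TCG (Ser) → TCT (Ser) — synonymous.
Synonymous: 2 of 4.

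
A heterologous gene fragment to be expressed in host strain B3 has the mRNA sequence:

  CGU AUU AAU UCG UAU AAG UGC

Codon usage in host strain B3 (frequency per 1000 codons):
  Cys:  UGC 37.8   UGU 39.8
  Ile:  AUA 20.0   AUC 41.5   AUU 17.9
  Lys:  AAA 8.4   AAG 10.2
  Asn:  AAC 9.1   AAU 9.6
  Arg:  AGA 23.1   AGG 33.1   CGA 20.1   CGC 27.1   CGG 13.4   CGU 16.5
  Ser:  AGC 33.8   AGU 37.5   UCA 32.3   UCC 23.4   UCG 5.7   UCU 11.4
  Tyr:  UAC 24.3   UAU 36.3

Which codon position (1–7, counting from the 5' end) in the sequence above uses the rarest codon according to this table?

4

Codon 1 CGU (Arg): 16.5 per 1000.
Codon 2 AUU (Ile): 17.9 per 1000.
Codon 3 AAU (Asn): 9.6 per 1000.
Codon 4 UCG (Ser): 5.7 per 1000.
Codon 5 UAU (Tyr): 36.3 per 1000.
Codon 6 AAG (Lys): 10.2 per 1000.
Codon 7 UGC (Cys): 37.8 per 1000.
Lowest frequency is 5.7 at codon 4.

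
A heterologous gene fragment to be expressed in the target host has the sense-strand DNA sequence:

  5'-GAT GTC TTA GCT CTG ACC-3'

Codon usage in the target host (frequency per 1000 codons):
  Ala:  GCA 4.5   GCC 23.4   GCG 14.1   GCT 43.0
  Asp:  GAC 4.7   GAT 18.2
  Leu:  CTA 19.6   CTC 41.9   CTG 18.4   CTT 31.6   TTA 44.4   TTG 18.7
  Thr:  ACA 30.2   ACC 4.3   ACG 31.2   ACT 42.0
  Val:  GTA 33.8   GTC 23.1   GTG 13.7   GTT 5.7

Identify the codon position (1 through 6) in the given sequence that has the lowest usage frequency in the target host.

6

Codon 1 GAT (Asp): 18.2 per 1000.
Codon 2 GTC (Val): 23.1 per 1000.
Codon 3 TTA (Leu): 44.4 per 1000.
Codon 4 GCT (Ala): 43.0 per 1000.
Codon 5 CTG (Leu): 18.4 per 1000.
Codon 6 ACC (Thr): 4.3 per 1000.
Lowest frequency is 4.3 at codon 6.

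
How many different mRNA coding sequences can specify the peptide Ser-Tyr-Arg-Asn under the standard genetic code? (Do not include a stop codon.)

144

Ser: 6 codons.
Tyr: 2 codons.
Arg: 6 codons.
Asn: 2 codons.
6 × 2 × 6 × 2 = 144.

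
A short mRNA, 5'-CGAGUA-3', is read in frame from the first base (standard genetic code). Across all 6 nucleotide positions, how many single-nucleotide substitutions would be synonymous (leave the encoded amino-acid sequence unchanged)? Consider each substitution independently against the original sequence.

Codon 1 (CGA, Arg): 4 synonymous substitutions.
Codon 2 (GUA, Val): 3 synonymous substitutions.
Total: 4 + 3 = 7.

7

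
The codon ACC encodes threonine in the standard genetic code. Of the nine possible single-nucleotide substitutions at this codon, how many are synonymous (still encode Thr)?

3

Position 1: none → 0 synonymous.
Position 2: none → 0 synonymous.
Position 3: ACU, ACA, ACG → 3 synonymous.
Total: 0 + 0 + 3 = 3.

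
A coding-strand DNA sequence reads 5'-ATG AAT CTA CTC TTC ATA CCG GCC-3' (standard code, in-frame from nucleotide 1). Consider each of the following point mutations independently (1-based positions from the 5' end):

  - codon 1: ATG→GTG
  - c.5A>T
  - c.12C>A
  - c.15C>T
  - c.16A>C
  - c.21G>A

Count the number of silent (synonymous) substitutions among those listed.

Codon 1: ATG (Met) → GTG (Val) — missense.
Codon 2: AAT (Asn) → ATT (Ile) — missense.
Codon 4: CTC (Leu) → CTA (Leu) — synonymous.
Codon 5: TTC (Phe) → TTT (Phe) — synonymous.
Codon 6: ATA (Ile) → CTA (Leu) — missense.
Codon 7: CCG (Pro) → CCA (Pro) — synonymous.
Synonymous: 3 of 6.

3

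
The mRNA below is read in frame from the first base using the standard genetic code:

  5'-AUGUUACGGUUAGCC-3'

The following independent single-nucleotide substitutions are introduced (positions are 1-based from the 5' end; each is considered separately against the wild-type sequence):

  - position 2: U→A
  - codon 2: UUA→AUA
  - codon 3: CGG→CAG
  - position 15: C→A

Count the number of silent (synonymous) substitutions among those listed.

Codon 1: AUG (Met) → AAG (Lys) — missense.
Codon 2: UUA (Leu) → AUA (Ile) — missense.
Codon 3: CGG (Arg) → CAG (Gln) — missense.
Codon 5: GCC (Ala) → GCA (Ala) — synonymous.
Synonymous: 1 of 4.

1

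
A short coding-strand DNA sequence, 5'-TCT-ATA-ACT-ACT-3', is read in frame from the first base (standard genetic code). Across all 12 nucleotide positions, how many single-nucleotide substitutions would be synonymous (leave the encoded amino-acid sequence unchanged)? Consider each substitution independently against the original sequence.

Codon 1 (TCT, Ser): 3 synonymous substitutions.
Codon 2 (ATA, Ile): 2 synonymous substitutions.
Codon 3 (ACT, Thr): 3 synonymous substitutions.
Codon 4 (ACT, Thr): 3 synonymous substitutions.
Total: 3 + 2 + 3 + 3 = 11.

11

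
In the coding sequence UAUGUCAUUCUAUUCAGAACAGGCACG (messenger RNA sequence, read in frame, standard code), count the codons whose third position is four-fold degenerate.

5

Codon 1 UAU (Tyr): third position 2-fold.
Codon 2 GUC (Val): third position 4-fold.
Codon 3 AUU (Ile): third position 3-fold.
Codon 4 CUA (Leu): third position 4-fold.
Codon 5 UUC (Phe): third position 2-fold.
Codon 6 AGA (Arg): third position 2-fold.
Codon 7 ACA (Thr): third position 4-fold.
Codon 8 GGC (Gly): third position 4-fold.
Codon 9 ACG (Thr): third position 4-fold.
Four-fold degenerate third positions: 5.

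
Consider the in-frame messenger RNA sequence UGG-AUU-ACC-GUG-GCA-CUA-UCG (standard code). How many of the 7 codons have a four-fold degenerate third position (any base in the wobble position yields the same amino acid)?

Codon 1 UGG (Trp): third position 1-fold.
Codon 2 AUU (Ile): third position 3-fold.
Codon 3 ACC (Thr): third position 4-fold.
Codon 4 GUG (Val): third position 4-fold.
Codon 5 GCA (Ala): third position 4-fold.
Codon 6 CUA (Leu): third position 4-fold.
Codon 7 UCG (Ser): third position 4-fold.
Four-fold degenerate third positions: 5.

5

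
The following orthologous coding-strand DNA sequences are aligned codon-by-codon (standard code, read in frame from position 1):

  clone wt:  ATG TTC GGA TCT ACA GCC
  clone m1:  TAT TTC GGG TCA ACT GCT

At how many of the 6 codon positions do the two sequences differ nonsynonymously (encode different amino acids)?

1

Codon 1: ATG Met / TAT Tyr — nonsynonymous.
Codon 2: TTC Phe / TTC Phe — identical.
Codon 3: GGA Gly / GGG Gly — synonymous.
Codon 4: TCT Ser / TCA Ser — synonymous.
Codon 5: ACA Thr / ACT Thr — synonymous.
Codon 6: GCC Ala / GCT Ala — synonymous.
Nonsynonymous differences: 1.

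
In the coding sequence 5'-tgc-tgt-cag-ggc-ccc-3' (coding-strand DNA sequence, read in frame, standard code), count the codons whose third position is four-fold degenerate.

Codon 1 TGC (Cys): third position 2-fold.
Codon 2 TGT (Cys): third position 2-fold.
Codon 3 CAG (Gln): third position 2-fold.
Codon 4 GGC (Gly): third position 4-fold.
Codon 5 CCC (Pro): third position 4-fold.
Four-fold degenerate third positions: 2.

2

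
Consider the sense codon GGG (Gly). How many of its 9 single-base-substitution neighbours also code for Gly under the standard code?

3

Position 1: none → 0 synonymous.
Position 2: none → 0 synonymous.
Position 3: GGU, GGC, GGA → 3 synonymous.
Total: 0 + 0 + 3 = 3.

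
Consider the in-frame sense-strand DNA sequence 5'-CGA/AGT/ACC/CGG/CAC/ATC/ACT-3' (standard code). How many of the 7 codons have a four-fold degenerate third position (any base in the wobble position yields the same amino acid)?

Codon 1 CGA (Arg): third position 4-fold.
Codon 2 AGT (Ser): third position 2-fold.
Codon 3 ACC (Thr): third position 4-fold.
Codon 4 CGG (Arg): third position 4-fold.
Codon 5 CAC (His): third position 2-fold.
Codon 6 ATC (Ile): third position 3-fold.
Codon 7 ACT (Thr): third position 4-fold.
Four-fold degenerate third positions: 4.

4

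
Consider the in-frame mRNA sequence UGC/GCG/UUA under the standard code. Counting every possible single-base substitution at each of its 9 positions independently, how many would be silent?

6

Codon 1 (UGC, Cys): 1 synonymous substitution.
Codon 2 (GCG, Ala): 3 synonymous substitutions.
Codon 3 (UUA, Leu): 2 synonymous substitutions.
Total: 1 + 3 + 2 = 6.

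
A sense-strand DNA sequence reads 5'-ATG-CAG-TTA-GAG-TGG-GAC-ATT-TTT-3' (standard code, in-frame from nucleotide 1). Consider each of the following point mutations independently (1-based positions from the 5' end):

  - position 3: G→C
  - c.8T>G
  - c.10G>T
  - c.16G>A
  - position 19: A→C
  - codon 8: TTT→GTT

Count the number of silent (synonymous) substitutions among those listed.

Codon 1: ATG (Met) → ATC (Ile) — missense.
Codon 3: TTA (Leu) → TGA (Stop) — nonsense.
Codon 4: GAG (Glu) → TAG (Stop) — nonsense.
Codon 6: GAC (Asp) → AAC (Asn) — missense.
Codon 7: ATT (Ile) → CTT (Leu) — missense.
Codon 8: TTT (Phe) → GTT (Val) — missense.
Synonymous: 0 of 6.

0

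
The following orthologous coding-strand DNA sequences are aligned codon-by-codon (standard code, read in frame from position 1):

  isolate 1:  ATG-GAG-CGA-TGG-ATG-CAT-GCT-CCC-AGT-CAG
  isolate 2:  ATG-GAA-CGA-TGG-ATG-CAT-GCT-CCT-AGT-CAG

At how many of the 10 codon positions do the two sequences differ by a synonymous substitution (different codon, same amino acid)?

Codon 1: ATG Met / ATG Met — identical.
Codon 2: GAG Glu / GAA Glu — synonymous.
Codon 3: CGA Arg / CGA Arg — identical.
Codon 4: TGG Trp / TGG Trp — identical.
Codon 5: ATG Met / ATG Met — identical.
Codon 6: CAT His / CAT His — identical.
Codon 7: GCT Ala / GCT Ala — identical.
Codon 8: CCC Pro / CCT Pro — synonymous.
Codon 9: AGT Ser / AGT Ser — identical.
Codon 10: CAG Gln / CAG Gln — identical.
Synonymous differences: 2.

2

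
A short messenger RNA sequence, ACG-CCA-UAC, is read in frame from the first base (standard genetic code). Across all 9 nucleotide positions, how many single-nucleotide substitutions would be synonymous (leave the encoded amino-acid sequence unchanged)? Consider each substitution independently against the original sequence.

7

Codon 1 (ACG, Thr): 3 synonymous substitutions.
Codon 2 (CCA, Pro): 3 synonymous substitutions.
Codon 3 (UAC, Tyr): 1 synonymous substitution.
Total: 3 + 3 + 1 = 7.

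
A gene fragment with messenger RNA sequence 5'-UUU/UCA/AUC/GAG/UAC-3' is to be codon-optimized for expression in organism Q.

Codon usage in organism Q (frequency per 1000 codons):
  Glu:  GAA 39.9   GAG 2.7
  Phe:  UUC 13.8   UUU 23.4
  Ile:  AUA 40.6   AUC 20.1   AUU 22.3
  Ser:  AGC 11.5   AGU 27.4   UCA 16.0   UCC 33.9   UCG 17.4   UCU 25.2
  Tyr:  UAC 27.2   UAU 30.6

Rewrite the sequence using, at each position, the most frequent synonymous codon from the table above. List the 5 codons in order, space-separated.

Codon 1 (Phe): best is UUU at 23.4.
Codon 2 (Ser): best is UCC at 33.9.
Codon 3 (Ile): best is AUA at 40.6.
Codon 4 (Glu): best is GAA at 39.9.
Codon 5 (Tyr): best is UAU at 30.6.

UUU UCC AUA GAA UAU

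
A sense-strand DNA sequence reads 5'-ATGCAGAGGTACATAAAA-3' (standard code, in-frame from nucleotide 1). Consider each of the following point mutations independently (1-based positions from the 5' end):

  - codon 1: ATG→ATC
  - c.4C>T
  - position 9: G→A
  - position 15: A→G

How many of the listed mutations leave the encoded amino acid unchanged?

Codon 1: ATG (Met) → ATC (Ile) — missense.
Codon 2: CAG (Gln) → TAG (Stop) — nonsense.
Codon 3: AGG (Arg) → AGA (Arg) — synonymous.
Codon 5: ATA (Ile) → ATG (Met) — missense.
Synonymous: 1 of 4.

1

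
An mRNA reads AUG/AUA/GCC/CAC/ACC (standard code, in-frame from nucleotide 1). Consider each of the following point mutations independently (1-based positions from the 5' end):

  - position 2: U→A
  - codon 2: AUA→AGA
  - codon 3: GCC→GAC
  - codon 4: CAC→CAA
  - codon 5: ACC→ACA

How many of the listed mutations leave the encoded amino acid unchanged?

Codon 1: AUG (Met) → AAG (Lys) — missense.
Codon 2: AUA (Ile) → AGA (Arg) — missense.
Codon 3: GCC (Ala) → GAC (Asp) — missense.
Codon 4: CAC (His) → CAA (Gln) — missense.
Codon 5: ACC (Thr) → ACA (Thr) — synonymous.
Synonymous: 1 of 5.

1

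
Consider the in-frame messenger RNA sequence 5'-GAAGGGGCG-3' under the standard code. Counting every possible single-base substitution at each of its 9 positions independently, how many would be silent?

Codon 1 (GAA, Glu): 1 synonymous substitution.
Codon 2 (GGG, Gly): 3 synonymous substitutions.
Codon 3 (GCG, Ala): 3 synonymous substitutions.
Total: 1 + 3 + 3 = 7.

7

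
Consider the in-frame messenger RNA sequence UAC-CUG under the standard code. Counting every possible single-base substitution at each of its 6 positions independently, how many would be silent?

5

Codon 1 (UAC, Tyr): 1 synonymous substitution.
Codon 2 (CUG, Leu): 4 synonymous substitutions.
Total: 1 + 4 = 5.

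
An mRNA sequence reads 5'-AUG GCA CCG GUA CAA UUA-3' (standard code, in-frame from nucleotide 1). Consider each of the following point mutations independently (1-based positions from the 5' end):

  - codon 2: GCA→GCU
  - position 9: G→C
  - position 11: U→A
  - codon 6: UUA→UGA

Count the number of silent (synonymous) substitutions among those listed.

2

Codon 2: GCA (Ala) → GCU (Ala) — synonymous.
Codon 3: CCG (Pro) → CCC (Pro) — synonymous.
Codon 4: GUA (Val) → GAA (Glu) — missense.
Codon 6: UUA (Leu) → UGA (Stop) — nonsense.
Synonymous: 2 of 4.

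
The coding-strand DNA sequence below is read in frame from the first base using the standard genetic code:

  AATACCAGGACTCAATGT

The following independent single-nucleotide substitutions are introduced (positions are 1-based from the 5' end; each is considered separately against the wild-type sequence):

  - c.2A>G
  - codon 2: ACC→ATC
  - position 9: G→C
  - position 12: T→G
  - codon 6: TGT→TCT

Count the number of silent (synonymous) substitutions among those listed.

Codon 1: AAT (Asn) → AGT (Ser) — missense.
Codon 2: ACC (Thr) → ATC (Ile) — missense.
Codon 3: AGG (Arg) → AGC (Ser) — missense.
Codon 4: ACT (Thr) → ACG (Thr) — synonymous.
Codon 6: TGT (Cys) → TCT (Ser) — missense.
Synonymous: 1 of 5.

1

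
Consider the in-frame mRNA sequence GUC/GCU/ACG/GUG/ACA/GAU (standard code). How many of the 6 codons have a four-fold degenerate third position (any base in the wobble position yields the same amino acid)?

Codon 1 GUC (Val): third position 4-fold.
Codon 2 GCU (Ala): third position 4-fold.
Codon 3 ACG (Thr): third position 4-fold.
Codon 4 GUG (Val): third position 4-fold.
Codon 5 ACA (Thr): third position 4-fold.
Codon 6 GAU (Asp): third position 2-fold.
Four-fold degenerate third positions: 5.

5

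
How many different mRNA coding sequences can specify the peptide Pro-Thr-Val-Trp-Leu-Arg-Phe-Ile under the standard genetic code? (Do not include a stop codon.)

Pro: 4 codons.
Thr: 4 codons.
Val: 4 codons.
Trp: 1 codon.
Leu: 6 codons.
Arg: 6 codons.
Phe: 2 codons.
Ile: 3 codons.
4 × 4 × 4 × 1 × 6 × 6 × 2 × 3 = 13824.

13824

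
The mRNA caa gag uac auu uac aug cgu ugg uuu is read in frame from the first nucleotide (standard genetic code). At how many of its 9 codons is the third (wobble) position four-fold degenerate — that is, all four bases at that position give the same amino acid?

1

Codon 1 CAA (Gln): third position 2-fold.
Codon 2 GAG (Glu): third position 2-fold.
Codon 3 UAC (Tyr): third position 2-fold.
Codon 4 AUU (Ile): third position 3-fold.
Codon 5 UAC (Tyr): third position 2-fold.
Codon 6 AUG (Met): third position 1-fold.
Codon 7 CGU (Arg): third position 4-fold.
Codon 8 UGG (Trp): third position 1-fold.
Codon 9 UUU (Phe): third position 2-fold.
Four-fold degenerate third positions: 1.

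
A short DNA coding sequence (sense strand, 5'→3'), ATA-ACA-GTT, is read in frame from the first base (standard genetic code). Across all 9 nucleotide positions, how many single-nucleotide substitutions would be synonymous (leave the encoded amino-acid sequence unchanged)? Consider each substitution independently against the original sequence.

Codon 1 (ATA, Ile): 2 synonymous substitutions.
Codon 2 (ACA, Thr): 3 synonymous substitutions.
Codon 3 (GTT, Val): 3 synonymous substitutions.
Total: 2 + 3 + 3 = 8.

8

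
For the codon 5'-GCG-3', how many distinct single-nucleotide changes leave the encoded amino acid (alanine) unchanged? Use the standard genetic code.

3

Position 1: none → 0 synonymous.
Position 2: none → 0 synonymous.
Position 3: GCU, GCC, GCA → 3 synonymous.
Total: 0 + 0 + 3 = 3.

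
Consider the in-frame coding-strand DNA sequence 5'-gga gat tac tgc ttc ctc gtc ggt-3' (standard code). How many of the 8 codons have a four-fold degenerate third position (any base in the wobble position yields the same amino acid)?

4

Codon 1 GGA (Gly): third position 4-fold.
Codon 2 GAT (Asp): third position 2-fold.
Codon 3 TAC (Tyr): third position 2-fold.
Codon 4 TGC (Cys): third position 2-fold.
Codon 5 TTC (Phe): third position 2-fold.
Codon 6 CTC (Leu): third position 4-fold.
Codon 7 GTC (Val): third position 4-fold.
Codon 8 GGT (Gly): third position 4-fold.
Four-fold degenerate third positions: 4.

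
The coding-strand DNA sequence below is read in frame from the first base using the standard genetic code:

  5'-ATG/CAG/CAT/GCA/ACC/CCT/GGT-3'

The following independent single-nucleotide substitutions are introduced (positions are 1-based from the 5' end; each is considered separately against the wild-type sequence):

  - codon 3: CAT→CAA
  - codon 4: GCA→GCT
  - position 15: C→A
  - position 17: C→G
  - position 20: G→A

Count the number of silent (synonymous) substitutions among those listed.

2

Codon 3: CAT (His) → CAA (Gln) — missense.
Codon 4: GCA (Ala) → GCT (Ala) — synonymous.
Codon 5: ACC (Thr) → ACA (Thr) — synonymous.
Codon 6: CCT (Pro) → CGT (Arg) — missense.
Codon 7: GGT (Gly) → GAT (Asp) — missense.
Synonymous: 2 of 5.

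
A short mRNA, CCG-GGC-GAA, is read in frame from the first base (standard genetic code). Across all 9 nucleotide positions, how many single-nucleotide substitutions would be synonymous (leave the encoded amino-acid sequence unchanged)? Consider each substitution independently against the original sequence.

Codon 1 (CCG, Pro): 3 synonymous substitutions.
Codon 2 (GGC, Gly): 3 synonymous substitutions.
Codon 3 (GAA, Glu): 1 synonymous substitution.
Total: 3 + 3 + 1 = 7.

7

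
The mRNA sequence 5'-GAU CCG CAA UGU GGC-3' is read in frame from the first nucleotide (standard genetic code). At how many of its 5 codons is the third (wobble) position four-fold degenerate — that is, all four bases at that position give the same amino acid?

2

Codon 1 GAU (Asp): third position 2-fold.
Codon 2 CCG (Pro): third position 4-fold.
Codon 3 CAA (Gln): third position 2-fold.
Codon 4 UGU (Cys): third position 2-fold.
Codon 5 GGC (Gly): third position 4-fold.
Four-fold degenerate third positions: 2.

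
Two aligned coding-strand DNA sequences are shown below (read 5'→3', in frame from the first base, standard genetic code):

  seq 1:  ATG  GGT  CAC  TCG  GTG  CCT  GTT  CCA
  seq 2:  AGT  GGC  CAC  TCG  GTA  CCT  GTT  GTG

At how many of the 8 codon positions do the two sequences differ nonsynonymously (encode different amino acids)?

Codon 1: ATG Met / AGT Ser — nonsynonymous.
Codon 2: GGT Gly / GGC Gly — synonymous.
Codon 3: CAC His / CAC His — identical.
Codon 4: TCG Ser / TCG Ser — identical.
Codon 5: GTG Val / GTA Val — synonymous.
Codon 6: CCT Pro / CCT Pro — identical.
Codon 7: GTT Val / GTT Val — identical.
Codon 8: CCA Pro / GTG Val — nonsynonymous.
Nonsynonymous differences: 2.

2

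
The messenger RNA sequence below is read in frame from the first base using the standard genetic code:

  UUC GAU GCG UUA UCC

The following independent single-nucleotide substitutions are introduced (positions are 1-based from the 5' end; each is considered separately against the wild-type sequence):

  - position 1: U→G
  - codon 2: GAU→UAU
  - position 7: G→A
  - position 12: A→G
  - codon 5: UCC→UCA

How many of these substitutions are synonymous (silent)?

2

Codon 1: UUC (Phe) → GUC (Val) — missense.
Codon 2: GAU (Asp) → UAU (Tyr) — missense.
Codon 3: GCG (Ala) → ACG (Thr) — missense.
Codon 4: UUA (Leu) → UUG (Leu) — synonymous.
Codon 5: UCC (Ser) → UCA (Ser) — synonymous.
Synonymous: 2 of 5.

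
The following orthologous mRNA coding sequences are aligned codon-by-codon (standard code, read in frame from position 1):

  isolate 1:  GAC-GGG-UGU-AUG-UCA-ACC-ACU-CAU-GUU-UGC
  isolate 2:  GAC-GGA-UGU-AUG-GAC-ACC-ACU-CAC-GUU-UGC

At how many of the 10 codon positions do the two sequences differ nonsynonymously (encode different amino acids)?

1

Codon 1: GAC Asp / GAC Asp — identical.
Codon 2: GGG Gly / GGA Gly — synonymous.
Codon 3: UGU Cys / UGU Cys — identical.
Codon 4: AUG Met / AUG Met — identical.
Codon 5: UCA Ser / GAC Asp — nonsynonymous.
Codon 6: ACC Thr / ACC Thr — identical.
Codon 7: ACU Thr / ACU Thr — identical.
Codon 8: CAU His / CAC His — synonymous.
Codon 9: GUU Val / GUU Val — identical.
Codon 10: UGC Cys / UGC Cys — identical.
Nonsynonymous differences: 1.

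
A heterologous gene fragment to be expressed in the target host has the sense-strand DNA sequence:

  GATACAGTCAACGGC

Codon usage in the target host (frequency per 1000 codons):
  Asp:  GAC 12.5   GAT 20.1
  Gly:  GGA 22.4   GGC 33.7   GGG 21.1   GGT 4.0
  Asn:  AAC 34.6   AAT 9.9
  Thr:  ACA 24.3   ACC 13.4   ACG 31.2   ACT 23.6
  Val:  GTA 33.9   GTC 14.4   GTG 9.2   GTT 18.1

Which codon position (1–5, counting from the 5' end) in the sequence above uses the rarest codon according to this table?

3

Codon 1 GAT (Asp): 20.1 per 1000.
Codon 2 ACA (Thr): 24.3 per 1000.
Codon 3 GTC (Val): 14.4 per 1000.
Codon 4 AAC (Asn): 34.6 per 1000.
Codon 5 GGC (Gly): 33.7 per 1000.
Lowest frequency is 14.4 at codon 3.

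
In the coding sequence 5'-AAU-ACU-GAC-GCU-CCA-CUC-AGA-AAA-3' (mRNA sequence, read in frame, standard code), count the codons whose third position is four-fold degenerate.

Codon 1 AAU (Asn): third position 2-fold.
Codon 2 ACU (Thr): third position 4-fold.
Codon 3 GAC (Asp): third position 2-fold.
Codon 4 GCU (Ala): third position 4-fold.
Codon 5 CCA (Pro): third position 4-fold.
Codon 6 CUC (Leu): third position 4-fold.
Codon 7 AGA (Arg): third position 2-fold.
Codon 8 AAA (Lys): third position 2-fold.
Four-fold degenerate third positions: 4.

4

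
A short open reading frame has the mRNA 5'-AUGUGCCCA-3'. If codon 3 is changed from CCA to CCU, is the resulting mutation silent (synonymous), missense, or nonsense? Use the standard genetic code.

silent

Position 9 falls in codon 3: CCA → Pro.
After the substitution the codon is CCU → Pro.
Both encode Pro, so the change is synonymous.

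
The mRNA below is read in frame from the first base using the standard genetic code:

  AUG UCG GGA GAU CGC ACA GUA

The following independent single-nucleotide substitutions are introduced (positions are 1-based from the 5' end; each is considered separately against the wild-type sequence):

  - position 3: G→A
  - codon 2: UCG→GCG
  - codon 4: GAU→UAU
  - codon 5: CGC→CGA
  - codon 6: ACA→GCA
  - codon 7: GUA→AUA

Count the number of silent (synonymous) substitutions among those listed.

Codon 1: AUG (Met) → AUA (Ile) — missense.
Codon 2: UCG (Ser) → GCG (Ala) — missense.
Codon 4: GAU (Asp) → UAU (Tyr) — missense.
Codon 5: CGC (Arg) → CGA (Arg) — synonymous.
Codon 6: ACA (Thr) → GCA (Ala) — missense.
Codon 7: GUA (Val) → AUA (Ile) — missense.
Synonymous: 1 of 6.

1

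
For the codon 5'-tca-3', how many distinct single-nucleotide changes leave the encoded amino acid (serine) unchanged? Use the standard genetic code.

Position 1: none → 0 synonymous.
Position 2: none → 0 synonymous.
Position 3: TCT, TCC, TCG → 3 synonymous.
Total: 0 + 0 + 3 = 3.

3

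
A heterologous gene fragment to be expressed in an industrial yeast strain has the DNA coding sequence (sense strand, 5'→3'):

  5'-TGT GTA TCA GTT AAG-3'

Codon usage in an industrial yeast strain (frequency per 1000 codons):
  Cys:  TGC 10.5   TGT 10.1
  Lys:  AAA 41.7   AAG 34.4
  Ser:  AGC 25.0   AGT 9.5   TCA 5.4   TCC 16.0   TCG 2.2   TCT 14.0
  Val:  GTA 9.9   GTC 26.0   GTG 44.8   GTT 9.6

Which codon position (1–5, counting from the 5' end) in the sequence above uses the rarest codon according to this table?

Codon 1 TGT (Cys): 10.1 per 1000.
Codon 2 GTA (Val): 9.9 per 1000.
Codon 3 TCA (Ser): 5.4 per 1000.
Codon 4 GTT (Val): 9.6 per 1000.
Codon 5 AAG (Lys): 34.4 per 1000.
Lowest frequency is 5.4 at codon 3.

3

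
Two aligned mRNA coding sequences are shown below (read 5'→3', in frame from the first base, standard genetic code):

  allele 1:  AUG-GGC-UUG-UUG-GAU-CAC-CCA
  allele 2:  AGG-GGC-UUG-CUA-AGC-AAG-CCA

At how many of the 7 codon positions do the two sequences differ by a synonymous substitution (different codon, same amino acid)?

Codon 1: AUG Met / AGG Arg — nonsynonymous.
Codon 2: GGC Gly / GGC Gly — identical.
Codon 3: UUG Leu / UUG Leu — identical.
Codon 4: UUG Leu / CUA Leu — synonymous.
Codon 5: GAU Asp / AGC Ser — nonsynonymous.
Codon 6: CAC His / AAG Lys — nonsynonymous.
Codon 7: CCA Pro / CCA Pro — identical.
Synonymous differences: 1.

1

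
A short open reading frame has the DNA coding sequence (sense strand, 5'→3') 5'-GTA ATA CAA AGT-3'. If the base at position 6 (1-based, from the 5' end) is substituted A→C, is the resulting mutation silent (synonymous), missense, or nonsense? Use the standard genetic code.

silent

Position 6 falls in codon 2: ATA → Ile.
After the substitution the codon is ATC → Ile.
Both encode Ile, so the change is synonymous.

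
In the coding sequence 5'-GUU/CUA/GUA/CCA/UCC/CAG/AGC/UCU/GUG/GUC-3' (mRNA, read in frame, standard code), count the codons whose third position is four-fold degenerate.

Codon 1 GUU (Val): third position 4-fold.
Codon 2 CUA (Leu): third position 4-fold.
Codon 3 GUA (Val): third position 4-fold.
Codon 4 CCA (Pro): third position 4-fold.
Codon 5 UCC (Ser): third position 4-fold.
Codon 6 CAG (Gln): third position 2-fold.
Codon 7 AGC (Ser): third position 2-fold.
Codon 8 UCU (Ser): third position 4-fold.
Codon 9 GUG (Val): third position 4-fold.
Codon 10 GUC (Val): third position 4-fold.
Four-fold degenerate third positions: 8.

8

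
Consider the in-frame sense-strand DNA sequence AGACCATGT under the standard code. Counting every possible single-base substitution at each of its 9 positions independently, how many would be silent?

Codon 1 (AGA, Arg): 2 synonymous substitutions.
Codon 2 (CCA, Pro): 3 synonymous substitutions.
Codon 3 (TGT, Cys): 1 synonymous substitution.
Total: 2 + 3 + 1 = 6.

6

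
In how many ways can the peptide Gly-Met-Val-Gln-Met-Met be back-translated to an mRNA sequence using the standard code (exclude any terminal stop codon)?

32

Gly: 4 codons.
Met: 1 codon.
Val: 4 codons.
Gln: 2 codons.
Met: 1 codon.
Met: 1 codon.
4 × 1 × 4 × 2 × 1 × 1 = 32.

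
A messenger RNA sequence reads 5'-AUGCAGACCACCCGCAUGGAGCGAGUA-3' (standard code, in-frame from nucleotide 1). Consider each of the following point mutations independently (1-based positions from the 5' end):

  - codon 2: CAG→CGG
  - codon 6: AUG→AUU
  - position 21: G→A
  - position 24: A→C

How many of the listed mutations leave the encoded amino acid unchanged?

Codon 2: CAG (Gln) → CGG (Arg) — missense.
Codon 6: AUG (Met) → AUU (Ile) — missense.
Codon 7: GAG (Glu) → GAA (Glu) — synonymous.
Codon 8: CGA (Arg) → CGC (Arg) — synonymous.
Synonymous: 2 of 4.

2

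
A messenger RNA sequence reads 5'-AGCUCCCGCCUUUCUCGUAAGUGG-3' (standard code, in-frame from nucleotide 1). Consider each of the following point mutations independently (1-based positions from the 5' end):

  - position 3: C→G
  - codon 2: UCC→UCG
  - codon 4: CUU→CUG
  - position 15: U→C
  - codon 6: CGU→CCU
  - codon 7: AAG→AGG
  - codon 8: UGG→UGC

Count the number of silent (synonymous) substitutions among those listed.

Codon 1: AGC (Ser) → AGG (Arg) — missense.
Codon 2: UCC (Ser) → UCG (Ser) — synonymous.
Codon 4: CUU (Leu) → CUG (Leu) — synonymous.
Codon 5: UCU (Ser) → UCC (Ser) — synonymous.
Codon 6: CGU (Arg) → CCU (Pro) — missense.
Codon 7: AAG (Lys) → AGG (Arg) — missense.
Codon 8: UGG (Trp) → UGC (Cys) — missense.
Synonymous: 3 of 7.

3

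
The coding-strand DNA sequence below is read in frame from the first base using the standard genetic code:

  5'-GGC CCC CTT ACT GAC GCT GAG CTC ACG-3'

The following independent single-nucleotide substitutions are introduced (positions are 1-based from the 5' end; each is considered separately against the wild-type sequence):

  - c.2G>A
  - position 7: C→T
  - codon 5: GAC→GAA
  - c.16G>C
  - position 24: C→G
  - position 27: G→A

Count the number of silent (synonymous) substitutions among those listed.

2

Codon 1: GGC (Gly) → GAC (Asp) — missense.
Codon 3: CTT (Leu) → TTT (Phe) — missense.
Codon 5: GAC (Asp) → GAA (Glu) — missense.
Codon 6: GCT (Ala) → CCT (Pro) — missense.
Codon 8: CTC (Leu) → CTG (Leu) — synonymous.
Codon 9: ACG (Thr) → ACA (Thr) — synonymous.
Synonymous: 2 of 6.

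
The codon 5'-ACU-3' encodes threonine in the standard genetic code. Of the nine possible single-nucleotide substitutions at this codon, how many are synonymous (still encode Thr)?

3

Position 1: none → 0 synonymous.
Position 2: none → 0 synonymous.
Position 3: ACC, ACA, ACG → 3 synonymous.
Total: 0 + 0 + 3 = 3.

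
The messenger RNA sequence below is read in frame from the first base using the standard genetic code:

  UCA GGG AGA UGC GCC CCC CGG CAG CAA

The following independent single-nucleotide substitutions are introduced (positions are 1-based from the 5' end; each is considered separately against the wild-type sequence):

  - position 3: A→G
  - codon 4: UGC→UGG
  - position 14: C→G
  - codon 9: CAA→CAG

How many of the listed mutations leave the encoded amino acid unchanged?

Codon 1: UCA (Ser) → UCG (Ser) — synonymous.
Codon 4: UGC (Cys) → UGG (Trp) — missense.
Codon 5: GCC (Ala) → GGC (Gly) — missense.
Codon 9: CAA (Gln) → CAG (Gln) — synonymous.
Synonymous: 2 of 4.

2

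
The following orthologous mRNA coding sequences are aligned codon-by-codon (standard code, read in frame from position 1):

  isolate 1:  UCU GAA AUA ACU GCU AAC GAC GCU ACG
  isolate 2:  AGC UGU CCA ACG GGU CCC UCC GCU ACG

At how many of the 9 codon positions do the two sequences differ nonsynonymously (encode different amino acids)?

Codon 1: UCU Ser / AGC Ser — synonymous.
Codon 2: GAA Glu / UGU Cys — nonsynonymous.
Codon 3: AUA Ile / CCA Pro — nonsynonymous.
Codon 4: ACU Thr / ACG Thr — synonymous.
Codon 5: GCU Ala / GGU Gly — nonsynonymous.
Codon 6: AAC Asn / CCC Pro — nonsynonymous.
Codon 7: GAC Asp / UCC Ser — nonsynonymous.
Codon 8: GCU Ala / GCU Ala — identical.
Codon 9: ACG Thr / ACG Thr — identical.
Nonsynonymous differences: 5.

5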